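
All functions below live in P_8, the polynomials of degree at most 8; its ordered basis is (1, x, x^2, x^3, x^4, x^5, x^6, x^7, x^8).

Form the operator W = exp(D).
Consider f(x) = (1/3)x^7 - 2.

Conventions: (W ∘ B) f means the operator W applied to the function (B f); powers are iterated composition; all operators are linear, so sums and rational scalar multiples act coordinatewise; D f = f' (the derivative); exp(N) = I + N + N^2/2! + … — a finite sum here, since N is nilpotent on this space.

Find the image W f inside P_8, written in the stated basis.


the image equals g(x) = (1/3)x^7 + (7/3)x^6 + 7x^5 + (35/3)x^4 + (35/3)x^3 + 7x^2 + (7/3)x - 5/3

order-1 term: (7/3)x^6
order-2 term: 7x^5
order-3 term: (35/3)x^4
order-4 term: (35/3)x^3
order-5 term: 7x^2
order-6 term: (7/3)x
order-7 term: 1/3
the series for exp(D) f terminates at order 7
exp(D) f = (1/3)x^7 + (7/3)x^6 + 7x^5 + (35/3)x^4 + (35/3)x^3 + 7x^2 + (7/3)x - 5/3


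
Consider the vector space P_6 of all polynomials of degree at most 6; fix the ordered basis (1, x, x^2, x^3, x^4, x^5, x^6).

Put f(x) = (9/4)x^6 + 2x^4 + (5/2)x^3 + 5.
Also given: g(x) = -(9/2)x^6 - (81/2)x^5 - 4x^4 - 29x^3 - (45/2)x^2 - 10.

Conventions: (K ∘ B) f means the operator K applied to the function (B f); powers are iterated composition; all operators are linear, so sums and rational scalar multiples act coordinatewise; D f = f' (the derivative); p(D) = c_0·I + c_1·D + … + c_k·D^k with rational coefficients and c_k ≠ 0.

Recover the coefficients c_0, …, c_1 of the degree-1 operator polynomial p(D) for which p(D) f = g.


c_0 = -2, c_1 = -3

D^0 f = (9/4)x^6 + 2x^4 + (5/2)x^3 + 5
D^1 f = (27/2)x^5 + 8x^3 + (15/2)x^2
matching coefficients of g against c_0 f + c_1 Df + … from the top degree down determines the c_i
solution: c_0 = -2, c_1 = -3


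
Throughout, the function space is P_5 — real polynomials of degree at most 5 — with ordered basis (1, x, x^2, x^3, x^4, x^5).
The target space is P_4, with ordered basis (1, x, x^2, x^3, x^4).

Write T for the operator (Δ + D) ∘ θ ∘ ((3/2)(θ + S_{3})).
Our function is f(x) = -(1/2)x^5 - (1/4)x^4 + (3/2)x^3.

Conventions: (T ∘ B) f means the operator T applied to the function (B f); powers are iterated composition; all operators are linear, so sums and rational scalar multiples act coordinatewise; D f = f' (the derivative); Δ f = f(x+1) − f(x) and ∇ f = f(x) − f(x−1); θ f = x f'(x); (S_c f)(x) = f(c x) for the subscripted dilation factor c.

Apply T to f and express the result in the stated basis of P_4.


the result is g(x) = -9300x^4 - 10320x^3 - 8850x^2 - (9105/2)x - 855

θ f = -(5/2)x^5 - x^4 + (9/2)x^3
S_{3} f = -(243/2)x^5 - (81/4)x^4 + (81/2)x^3
(θ + S_{3}) f = -124x^5 - (85/4)x^4 + 45x^3
((3/2)(θ + S_{3})) f = -186x^5 - (255/8)x^4 + (135/2)x^3
θ ((3/2)(θ + S_{3})) f = -930x^5 - (255/2)x^4 + (405/2)x^3
Δ θ ((3/2)(θ + S_{3})) f = -4650x^4 - 9810x^3 - (18915/2)x^2 - (9105/2)x - 855
D θ ((3/2)(θ + S_{3})) f = -4650x^4 - 510x^3 + (1215/2)x^2
(Δ + D) θ ((3/2)(θ + S_{3})) f = -9300x^4 - 10320x^3 - 8850x^2 - (9105/2)x - 855


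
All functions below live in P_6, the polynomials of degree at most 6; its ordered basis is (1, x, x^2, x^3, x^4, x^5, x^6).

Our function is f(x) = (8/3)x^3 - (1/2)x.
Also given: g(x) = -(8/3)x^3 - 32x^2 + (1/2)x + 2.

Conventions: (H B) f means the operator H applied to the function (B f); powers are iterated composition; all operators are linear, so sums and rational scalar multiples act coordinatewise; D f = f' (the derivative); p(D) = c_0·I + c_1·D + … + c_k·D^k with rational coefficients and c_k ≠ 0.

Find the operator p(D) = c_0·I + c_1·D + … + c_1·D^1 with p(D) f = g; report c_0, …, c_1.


D^0 f = (8/3)x^3 - (1/2)x
D^1 f = 8x^2 - 1/2
matching coefficients of g against c_0 f + c_1 Df + … from the top degree down determines the c_i
solution: c_0 = -1, c_1 = -4

p(D) = -I − 4·D, i.e. c_0 = -1, c_1 = -4


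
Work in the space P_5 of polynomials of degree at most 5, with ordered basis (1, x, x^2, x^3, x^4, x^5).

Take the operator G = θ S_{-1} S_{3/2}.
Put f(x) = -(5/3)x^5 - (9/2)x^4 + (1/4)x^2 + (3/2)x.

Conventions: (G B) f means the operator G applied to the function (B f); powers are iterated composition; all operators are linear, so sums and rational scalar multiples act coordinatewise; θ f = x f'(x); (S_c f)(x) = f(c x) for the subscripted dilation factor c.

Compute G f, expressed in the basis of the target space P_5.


S_{3/2} f = -(405/32)x^5 - (729/32)x^4 + (9/16)x^2 + (9/4)x
S_{-1} S_{3/2} f = (405/32)x^5 - (729/32)x^4 + (9/16)x^2 - (9/4)x
θ S_{-1} S_{3/2} f = (2025/32)x^5 - (729/8)x^4 + (9/8)x^2 - (9/4)x

g(x) = (2025/32)x^5 - (729/8)x^4 + (9/8)x^2 - (9/4)x


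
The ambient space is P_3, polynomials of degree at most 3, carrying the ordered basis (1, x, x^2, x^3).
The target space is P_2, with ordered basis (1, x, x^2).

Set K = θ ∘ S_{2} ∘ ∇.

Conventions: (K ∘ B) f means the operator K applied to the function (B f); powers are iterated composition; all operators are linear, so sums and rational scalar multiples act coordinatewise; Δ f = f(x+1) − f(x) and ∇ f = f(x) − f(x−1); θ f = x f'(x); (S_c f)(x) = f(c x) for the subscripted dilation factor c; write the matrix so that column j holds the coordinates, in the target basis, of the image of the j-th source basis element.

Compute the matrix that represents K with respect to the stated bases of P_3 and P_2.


the matrix is [[0, 0, 0, 0]; [0, 0, 4, -6]; [0, 0, 0, 24]] (rows listed top to bottom)

image of 1: 0
image of x: 0
image of x^2: 4x
image of x^3: 24x^2 - 6x
each image's coordinates form column j of the matrix


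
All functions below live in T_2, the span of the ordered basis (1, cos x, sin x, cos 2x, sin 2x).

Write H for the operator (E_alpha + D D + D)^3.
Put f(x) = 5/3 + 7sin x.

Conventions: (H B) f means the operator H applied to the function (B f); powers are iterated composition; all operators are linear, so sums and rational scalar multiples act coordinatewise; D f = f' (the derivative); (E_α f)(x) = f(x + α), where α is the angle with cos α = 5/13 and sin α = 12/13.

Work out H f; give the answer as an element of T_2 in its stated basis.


g(x) = 5/3 - (75775/2197)cos x + (101416/2197)sin x

E_alpha f = 5/3 + (84/13)cos x + (35/13)sin x
D f = 7cos x
D D f = -7sin x
D f = 7cos x
(E_alpha + D D + D) f = 5/3 + (175/13)cos x - (56/13)sin x
E_alpha (E_alpha + D D + D) f = 5/3 + (203/169)cos x - (2380/169)sin x
D (E_alpha + D D + D) f = -(56/13)cos x - (175/13)sin x
D D (E_alpha + D D + D) f = -(175/13)cos x + (56/13)sin x
D (E_alpha + D D + D) f = -(56/13)cos x - (175/13)sin x
(E_alpha + D D + D) (E_alpha + D D + D) f = 5/3 - (2800/169)cos x - (3927/169)sin x
E_alpha (E_alpha + D D + D) (E_alpha + D D + D) f = 5/3 - (61124/2197)cos x + (13965/2197)sin x
D (E_alpha + D D + D) (E_alpha + D D + D) f = -(3927/169)cos x + (2800/169)sin x
D D (E_alpha + D D + D) (E_alpha + D D + D) f = (2800/169)cos x + (3927/169)sin x
D (E_alpha + D D + D) (E_alpha + D D + D) f = -(3927/169)cos x + (2800/169)sin x
(E_alpha + D D + D) (E_alpha + D D + D) (E_alpha + D D + D) f = 5/3 - (75775/2197)cos x + (101416/2197)sin x


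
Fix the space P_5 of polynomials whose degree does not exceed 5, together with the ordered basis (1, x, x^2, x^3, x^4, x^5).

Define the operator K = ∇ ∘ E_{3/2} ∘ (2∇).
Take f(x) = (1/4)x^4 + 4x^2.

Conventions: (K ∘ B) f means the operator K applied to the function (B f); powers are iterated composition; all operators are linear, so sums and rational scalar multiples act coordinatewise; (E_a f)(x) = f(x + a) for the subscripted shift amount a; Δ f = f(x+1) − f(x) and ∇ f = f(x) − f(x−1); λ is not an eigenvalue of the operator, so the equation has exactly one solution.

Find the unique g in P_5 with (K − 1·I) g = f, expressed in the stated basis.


the result is g(x) = -(1/4)x^4 - 10x^2 - 6x - 85/2

write g with unknown coordinates in the stated basis and equate coefficients in (K − 1·I) g = f
solving from the highest basis element down gives g = -(1/4)x^4 - 10x^2 - 6x - 85/2
check: K g = -6x^2 - 6x - 85/2
so K g − 1·g = (1/4)x^4 + 4x^2 = f ✓


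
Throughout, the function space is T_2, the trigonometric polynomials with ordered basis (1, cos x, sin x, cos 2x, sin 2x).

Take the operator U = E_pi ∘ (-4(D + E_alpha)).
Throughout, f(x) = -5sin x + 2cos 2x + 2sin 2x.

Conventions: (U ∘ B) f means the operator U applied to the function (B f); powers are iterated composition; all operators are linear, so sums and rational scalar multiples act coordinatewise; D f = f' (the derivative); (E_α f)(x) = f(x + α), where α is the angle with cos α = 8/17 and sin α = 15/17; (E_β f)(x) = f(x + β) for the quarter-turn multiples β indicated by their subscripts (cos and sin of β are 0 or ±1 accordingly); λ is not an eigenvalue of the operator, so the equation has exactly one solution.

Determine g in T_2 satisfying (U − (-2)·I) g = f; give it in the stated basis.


write g with unknown coordinates in the stated basis and equate coefficients in (U − (-2)·I) g = f
solving from the highest basis element down gives g = (32/61)cos x - (33/122)sin x + (2247/10553)cos 2x - (1025/10553)sin 2x
check: U g = -(64/61)cos x - (272/61)sin x + (16612/10553)cos 2x + (23156/10553)sin 2x
so U g − (-2)·g = -5sin x + 2cos 2x + 2sin 2x = f ✓

the image equals g(x) = (32/61)cos x - (33/122)sin x + (2247/10553)cos 2x - (1025/10553)sin 2x


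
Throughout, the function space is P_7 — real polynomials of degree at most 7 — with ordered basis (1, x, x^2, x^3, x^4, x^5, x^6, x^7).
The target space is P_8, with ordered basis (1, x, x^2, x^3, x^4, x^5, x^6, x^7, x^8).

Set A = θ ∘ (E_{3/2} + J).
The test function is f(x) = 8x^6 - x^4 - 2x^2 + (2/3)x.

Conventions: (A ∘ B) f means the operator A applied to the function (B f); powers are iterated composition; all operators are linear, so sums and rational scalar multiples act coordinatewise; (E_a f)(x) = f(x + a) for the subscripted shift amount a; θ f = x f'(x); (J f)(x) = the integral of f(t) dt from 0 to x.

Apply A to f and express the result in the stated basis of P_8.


E_{3/2} f = 8x^6 + 72x^5 + 269x^4 + 534x^3 + 592x^2 + (1037/3)x + 1321/16
J f = (8/7)x^7 - (1/5)x^5 - (2/3)x^3 + (1/3)x^2
(E_{3/2} + J) f = (8/7)x^7 + 8x^6 + (359/5)x^5 + 269x^4 + (1600/3)x^3 + (1777/3)x^2 + (1037/3)x + 1321/16
θ (E_{3/2} + J) f = 8x^7 + 48x^6 + 359x^5 + 1076x^4 + 1600x^3 + (3554/3)x^2 + (1037/3)x

g(x) = 8x^7 + 48x^6 + 359x^5 + 1076x^4 + 1600x^3 + (3554/3)x^2 + (1037/3)x


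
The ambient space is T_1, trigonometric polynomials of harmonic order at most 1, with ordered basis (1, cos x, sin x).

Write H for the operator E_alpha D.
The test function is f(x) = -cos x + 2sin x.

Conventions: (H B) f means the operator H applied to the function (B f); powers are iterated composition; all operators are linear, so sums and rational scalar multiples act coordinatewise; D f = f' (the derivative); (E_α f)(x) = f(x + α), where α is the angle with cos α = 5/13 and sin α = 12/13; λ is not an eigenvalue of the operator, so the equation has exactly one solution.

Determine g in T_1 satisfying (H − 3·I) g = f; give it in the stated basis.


g(x) = (41/202)cos x - (107/202)sin x

write g with unknown coordinates in the stated basis and equate coefficients in (H − 3·I) g = f
solving from the highest basis element down gives g = (41/202)cos x - (107/202)sin x
check: H g = -(79/202)cos x + (83/202)sin x
so H g − 3·g = -cos x + 2sin x = f ✓


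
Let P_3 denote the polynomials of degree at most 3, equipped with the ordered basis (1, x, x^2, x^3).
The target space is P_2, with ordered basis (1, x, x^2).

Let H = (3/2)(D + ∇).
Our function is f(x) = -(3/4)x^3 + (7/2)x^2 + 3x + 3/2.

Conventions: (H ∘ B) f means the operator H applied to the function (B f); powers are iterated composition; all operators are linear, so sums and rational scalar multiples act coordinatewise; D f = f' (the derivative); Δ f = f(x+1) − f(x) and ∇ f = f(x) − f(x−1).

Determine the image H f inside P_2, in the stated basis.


D f = -(9/4)x^2 + 7x + 3
∇ f = -(9/4)x^2 + (37/4)x - 5/4
(D + ∇) f = -(9/2)x^2 + (65/4)x + 7/4
((3/2)(D + ∇)) f = -(27/4)x^2 + (195/8)x + 21/8

the result is g(x) = -(27/4)x^2 + (195/8)x + 21/8


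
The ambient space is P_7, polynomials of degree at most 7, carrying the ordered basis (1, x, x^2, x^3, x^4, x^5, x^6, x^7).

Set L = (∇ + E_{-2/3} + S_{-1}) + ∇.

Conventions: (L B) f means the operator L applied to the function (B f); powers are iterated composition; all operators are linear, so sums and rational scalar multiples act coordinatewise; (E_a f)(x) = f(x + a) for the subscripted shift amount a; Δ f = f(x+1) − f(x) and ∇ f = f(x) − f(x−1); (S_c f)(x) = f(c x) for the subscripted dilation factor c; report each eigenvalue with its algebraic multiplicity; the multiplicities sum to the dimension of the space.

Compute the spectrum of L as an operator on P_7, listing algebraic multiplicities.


image of 1: 2
image of x: 4/3
image of x^2: 2x^2 + (8/3)x - 14/9
image of x^3: 4x^2 - (14/3)x + 46/27
image of x^4: 2x^4 + (16/3)x^3 - (28/3)x^2 + (184/27)x - 146/81
image of x^5: (20/3)x^4 - (140/9)x^3 + (460/27)x^2 - (730/81)x + 454/243
image of x^6: 2x^6 + 8x^5 - (70/3)x^4 + (920/27)x^3 - (730/27)x^2 + (908/81)x - 1394/729
image of x^7: (28/3)x^6 - (98/3)x^5 + (1610/27)x^4 - (5110/81)x^3 + (3178/81)x^2 - (9758/729)x + 4246/2187
the matrix is upper triangular; its diagonal is (2, 0, 2, 0, 2, 0, 2, 0)
for a triangular matrix the eigenvalues are the diagonal entries, with algebraic multiplicity their repetition count

λ = 0 (multiplicity 4), λ = 2 (multiplicity 4)


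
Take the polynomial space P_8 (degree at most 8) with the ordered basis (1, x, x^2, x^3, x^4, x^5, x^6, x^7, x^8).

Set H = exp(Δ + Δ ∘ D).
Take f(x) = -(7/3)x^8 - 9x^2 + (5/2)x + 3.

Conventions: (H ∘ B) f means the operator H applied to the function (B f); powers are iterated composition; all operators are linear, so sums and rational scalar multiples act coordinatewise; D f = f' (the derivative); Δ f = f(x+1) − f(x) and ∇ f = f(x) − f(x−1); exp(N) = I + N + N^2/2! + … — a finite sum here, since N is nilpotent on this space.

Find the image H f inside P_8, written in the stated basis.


g(x) = -(7/3)x^8 - (56/3)x^7 - (784/3)x^6 - (5488/3)x^5 - (32830/3)x^4 - 46648x^3 - (423191/3)x^2 - (538191/2)x - 490341/2

order-1 term: -(56/3)x^7 - 196x^6 - (1568/3)x^5 - (2450/3)x^4 - 784x^3 - (1372/3)x^2 - (502/3)x - 91/2
order-2 term: -(196/3)x^6 - 1176x^5 - (21070/3)x^4 - (56840/3)x^3 - (82516/3)x^2 - (63112/3)x - 6708
order-3 term: -(392/3)x^5 - 2940x^4 - (68600/3)x^3 - 78400x^2 - (369656/3)x - 73990
order-4 term: -(490/3)x^4 - 3920x^3 - (95060/3)x^2 - (309680/3)x - 349027/3
order-5 term: -(392/3)x^3 - 2940x^2 - (60760/3)x - 128870/3
order-6 term: -(196/3)x^2 - 1176x - 14798/3
order-7 term: -(56/3)x - 196
order-8 term: -7/3
the series for exp(Δ + Δ ∘ D) f terminates at order 8
exp(Δ + Δ ∘ D) f = -(7/3)x^8 - (56/3)x^7 - (784/3)x^6 - (5488/3)x^5 - (32830/3)x^4 - 46648x^3 - (423191/3)x^2 - (538191/2)x - 490341/2


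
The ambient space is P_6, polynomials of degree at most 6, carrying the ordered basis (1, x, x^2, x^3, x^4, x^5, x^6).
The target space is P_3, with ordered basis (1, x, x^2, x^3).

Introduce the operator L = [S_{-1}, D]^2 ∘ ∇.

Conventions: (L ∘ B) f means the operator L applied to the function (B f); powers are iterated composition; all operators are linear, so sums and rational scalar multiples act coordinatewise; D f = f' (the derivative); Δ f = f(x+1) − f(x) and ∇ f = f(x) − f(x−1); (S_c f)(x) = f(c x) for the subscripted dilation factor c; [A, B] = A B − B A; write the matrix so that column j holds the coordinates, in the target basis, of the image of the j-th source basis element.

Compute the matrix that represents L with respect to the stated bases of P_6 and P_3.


the matrix is [[0, 0, 0, -24, 48, -80, 120]; [0, 0, 0, 0, -96, 240, -480]; [0, 0, 0, 0, 0, -240, 720]; [0, 0, 0, 0, 0, 0, -480]] (rows listed top to bottom)

image of 1: 0
image of x: 0
image of x^2: 0
image of x^3: -24
image of x^4: -96x + 48
image of x^5: -240x^2 + 240x - 80
image of x^6: -480x^3 + 720x^2 - 480x + 120
each image's coordinates form column j of the matrix


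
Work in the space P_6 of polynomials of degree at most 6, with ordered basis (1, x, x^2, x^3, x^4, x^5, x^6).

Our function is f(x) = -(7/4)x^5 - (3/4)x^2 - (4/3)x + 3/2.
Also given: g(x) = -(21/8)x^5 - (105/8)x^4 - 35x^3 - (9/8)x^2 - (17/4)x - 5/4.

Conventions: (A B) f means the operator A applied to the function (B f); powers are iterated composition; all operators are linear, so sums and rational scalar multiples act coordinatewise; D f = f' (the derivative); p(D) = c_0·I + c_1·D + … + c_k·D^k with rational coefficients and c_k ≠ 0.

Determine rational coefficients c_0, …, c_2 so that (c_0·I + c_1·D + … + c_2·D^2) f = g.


c_0 = 3/2, c_1 = 3/2, c_2 = 1

D^0 f = -(7/4)x^5 - (3/4)x^2 - (4/3)x + 3/2
D^1 f = -(35/4)x^4 - (3/2)x - 4/3
D^2 f = -35x^3 - 3/2
matching coefficients of g against c_0 f + c_1 Df + … from the top degree down determines the c_i
solution: c_0 = 3/2, c_1 = 3/2, c_2 = 1


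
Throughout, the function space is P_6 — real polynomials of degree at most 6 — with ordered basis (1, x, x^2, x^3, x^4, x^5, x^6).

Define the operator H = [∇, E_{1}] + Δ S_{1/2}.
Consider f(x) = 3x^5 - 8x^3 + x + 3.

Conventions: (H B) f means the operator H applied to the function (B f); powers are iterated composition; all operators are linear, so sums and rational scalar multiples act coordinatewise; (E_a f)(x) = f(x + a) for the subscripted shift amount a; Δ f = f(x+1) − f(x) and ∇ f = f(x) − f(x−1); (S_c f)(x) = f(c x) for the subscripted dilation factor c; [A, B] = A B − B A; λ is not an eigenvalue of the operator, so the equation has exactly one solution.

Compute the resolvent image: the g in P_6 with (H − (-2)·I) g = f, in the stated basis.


write g with unknown coordinates in the stated basis and equate coefficients in (H − (-2)·I) g = f
solving from the highest basis element down gives g = (3/2)x^5 - (15/128)x^4 - (4321/1024)x^3 + (9483/16384)x^2 + (68417/65536)x + 369785/262144
check: H g = (15/64)x^4 + (225/512)x^3 - (9483/8192)x^2 - (35649/32768)x + 23431/131072
so H g − (-2)·g = 3x^5 - 8x^3 + x + 3 = f ✓

the image equals g(x) = (3/2)x^5 - (15/128)x^4 - (4321/1024)x^3 + (9483/16384)x^2 + (68417/65536)x + 369785/262144


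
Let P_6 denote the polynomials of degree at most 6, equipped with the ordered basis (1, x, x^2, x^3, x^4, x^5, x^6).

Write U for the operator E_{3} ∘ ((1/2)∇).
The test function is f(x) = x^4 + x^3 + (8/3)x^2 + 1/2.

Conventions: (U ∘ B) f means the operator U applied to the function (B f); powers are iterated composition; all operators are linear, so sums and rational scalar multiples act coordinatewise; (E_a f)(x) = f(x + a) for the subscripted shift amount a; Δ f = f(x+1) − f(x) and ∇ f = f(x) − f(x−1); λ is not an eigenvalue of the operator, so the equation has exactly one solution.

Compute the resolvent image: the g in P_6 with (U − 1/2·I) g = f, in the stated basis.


write g with unknown coordinates in the stated basis and equate coefficients in (U − 1/2·I) g = f
solving from the highest basis element down gives g = -2x^4 - 10x^3 - (286/3)x^2 - (1478/3)x - 3871/3
check: U g = -4x^3 - 45x^2 - (739/3)x - 1934/3
so U g − 1/2·g = x^4 + x^3 + (8/3)x^2 + 1/2 = f ✓

g(x) = -2x^4 - 10x^3 - (286/3)x^2 - (1478/3)x - 3871/3


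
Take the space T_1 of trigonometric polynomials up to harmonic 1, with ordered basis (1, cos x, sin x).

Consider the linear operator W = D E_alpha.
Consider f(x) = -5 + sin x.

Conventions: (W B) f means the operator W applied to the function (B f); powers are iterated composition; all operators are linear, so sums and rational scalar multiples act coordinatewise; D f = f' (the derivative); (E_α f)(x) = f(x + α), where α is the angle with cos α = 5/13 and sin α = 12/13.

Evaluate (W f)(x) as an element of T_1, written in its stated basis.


g(x) = (5/13)cos x - (12/13)sin x

E_alpha f = -5 + (12/13)cos x + (5/13)sin x
D E_alpha f = (5/13)cos x - (12/13)sin x


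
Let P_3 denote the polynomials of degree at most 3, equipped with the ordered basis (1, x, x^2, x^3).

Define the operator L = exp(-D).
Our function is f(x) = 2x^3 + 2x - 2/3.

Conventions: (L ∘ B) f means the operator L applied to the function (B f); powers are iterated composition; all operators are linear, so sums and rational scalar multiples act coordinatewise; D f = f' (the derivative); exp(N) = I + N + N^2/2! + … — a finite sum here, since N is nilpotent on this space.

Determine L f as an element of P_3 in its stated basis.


the image equals g(x) = 2x^3 - 6x^2 + 8x - 14/3

order-1 term: -6x^2 - 2
order-2 term: 6x
order-3 term: -2
the series for exp(-D) f terminates at order 3
exp(-D) f = 2x^3 - 6x^2 + 8x - 14/3


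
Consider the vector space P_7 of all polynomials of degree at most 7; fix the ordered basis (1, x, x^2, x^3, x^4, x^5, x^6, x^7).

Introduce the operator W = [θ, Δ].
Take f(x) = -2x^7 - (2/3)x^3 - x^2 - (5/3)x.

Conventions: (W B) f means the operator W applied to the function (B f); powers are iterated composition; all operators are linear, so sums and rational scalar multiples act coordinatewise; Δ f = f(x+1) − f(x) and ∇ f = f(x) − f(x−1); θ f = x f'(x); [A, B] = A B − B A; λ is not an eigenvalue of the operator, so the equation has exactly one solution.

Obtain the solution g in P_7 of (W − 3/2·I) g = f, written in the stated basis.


the result is g(x) = (4/3)x^7 - (56/9)x^6 - (112/9)x^5 + (1960/27)x^4 + (7876/81)x^3 - (29978/81)x^2 - (53962/243)x + 228620/729

write g with unknown coordinates in the stated basis and equate coefficients in (W − 3/2·I) g = f
solving from the highest basis element down gives g = (4/3)x^7 - (56/9)x^6 - (112/9)x^5 + (1960/27)x^4 + (7876/81)x^3 - (29978/81)x^2 - (53962/243)x + 228620/729
check: W g = -(28/3)x^6 - (56/3)x^5 + (980/9)x^4 + (3920/27)x^3 - (15016/27)x^2 - (27116/81)x + 114310/243
so W g − 3/2·g = -2x^7 - (2/3)x^3 - x^2 - (5/3)x = f ✓


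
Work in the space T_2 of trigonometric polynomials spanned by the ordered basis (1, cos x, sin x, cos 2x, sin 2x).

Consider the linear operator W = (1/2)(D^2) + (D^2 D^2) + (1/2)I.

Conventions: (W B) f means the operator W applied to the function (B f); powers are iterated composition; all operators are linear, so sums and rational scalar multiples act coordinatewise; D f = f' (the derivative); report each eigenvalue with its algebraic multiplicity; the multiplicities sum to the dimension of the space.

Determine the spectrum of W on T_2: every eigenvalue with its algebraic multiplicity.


image of 1: 1/2
image of cos x: cos x
image of sin x: sin x
image of cos 2x: (29/2)cos 2x
image of sin 2x: (29/2)sin 2x
the matrix is diagonal; its diagonal is (1/2, 1, 1, 29/2, 29/2)
for a triangular matrix the eigenvalues are the diagonal entries, with algebraic multiplicity their repetition count

λ = 1/2 (multiplicity 1), λ = 1 (multiplicity 2), λ = 29/2 (multiplicity 2)


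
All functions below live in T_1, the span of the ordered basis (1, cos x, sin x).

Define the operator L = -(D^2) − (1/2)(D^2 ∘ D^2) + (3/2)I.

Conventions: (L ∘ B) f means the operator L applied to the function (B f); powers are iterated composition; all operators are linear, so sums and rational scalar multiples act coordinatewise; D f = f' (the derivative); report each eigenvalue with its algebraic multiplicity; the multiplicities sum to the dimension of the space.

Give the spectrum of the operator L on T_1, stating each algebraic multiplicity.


image of 1: 3/2
image of cos x: 2cos x
image of sin x: 2sin x
the matrix is diagonal; its diagonal is (3/2, 2, 2)
for a triangular matrix the eigenvalues are the diagonal entries, with algebraic multiplicity their repetition count

λ = 3/2 (multiplicity 1), λ = 2 (multiplicity 2)


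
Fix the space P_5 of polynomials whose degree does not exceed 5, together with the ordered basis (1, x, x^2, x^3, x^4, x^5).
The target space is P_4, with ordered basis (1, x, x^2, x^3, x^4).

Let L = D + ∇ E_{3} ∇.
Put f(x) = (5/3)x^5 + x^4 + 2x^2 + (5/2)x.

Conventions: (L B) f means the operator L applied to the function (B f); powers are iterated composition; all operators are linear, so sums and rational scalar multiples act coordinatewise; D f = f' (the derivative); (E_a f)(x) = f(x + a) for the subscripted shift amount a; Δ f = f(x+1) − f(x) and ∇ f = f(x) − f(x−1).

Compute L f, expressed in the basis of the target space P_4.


D f = (25/3)x^4 + 4x^3 + 4x + 5/2
∇ f = (25/3)x^4 - (38/3)x^3 + (32/3)x^2 - (1/3)x + 7/6
E_{3} ∇ f = (25/3)x^4 + (262/3)x^3 + (1040/3)x^2 + (1865/3)x + 2575/6
∇ E_{3} ∇ f = (100/3)x^3 + 212x^2 + (1394/3)x + 354
(D + ∇ E_{3} ∇) f = (25/3)x^4 + (112/3)x^3 + 212x^2 + (1406/3)x + 713/2

the result is g(x) = (25/3)x^4 + (112/3)x^3 + 212x^2 + (1406/3)x + 713/2


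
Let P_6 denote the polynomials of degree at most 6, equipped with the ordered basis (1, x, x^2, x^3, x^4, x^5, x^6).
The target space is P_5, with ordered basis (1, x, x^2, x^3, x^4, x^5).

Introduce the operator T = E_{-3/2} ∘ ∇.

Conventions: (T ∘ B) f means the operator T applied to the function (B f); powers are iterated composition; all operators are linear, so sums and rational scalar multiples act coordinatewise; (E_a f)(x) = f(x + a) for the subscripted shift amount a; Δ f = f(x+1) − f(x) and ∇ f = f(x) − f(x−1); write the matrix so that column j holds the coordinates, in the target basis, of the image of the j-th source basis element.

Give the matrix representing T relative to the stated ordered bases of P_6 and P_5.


image of 1: 0
image of x: 1
image of x^2: 2x - 4
image of x^3: 3x^2 - 12x + 49/4
image of x^4: 4x^3 - 24x^2 + 49x - 34
image of x^5: 5x^4 - 40x^3 + (245/2)x^2 - 170x + 1441/16
image of x^6: 6x^5 - 60x^4 + 245x^3 - 510x^2 + (4323/8)x - 931/4
each image's coordinates form column j of the matrix

the matrix is [[0, 1, -4, 49/4, -34, 1441/16, -931/4]; [0, 0, 2, -12, 49, -170, 4323/8]; [0, 0, 0, 3, -24, 245/2, -510]; [0, 0, 0, 0, 4, -40, 245]; [0, 0, 0, 0, 0, 5, -60]; [0, 0, 0, 0, 0, 0, 6]] (rows listed top to bottom)


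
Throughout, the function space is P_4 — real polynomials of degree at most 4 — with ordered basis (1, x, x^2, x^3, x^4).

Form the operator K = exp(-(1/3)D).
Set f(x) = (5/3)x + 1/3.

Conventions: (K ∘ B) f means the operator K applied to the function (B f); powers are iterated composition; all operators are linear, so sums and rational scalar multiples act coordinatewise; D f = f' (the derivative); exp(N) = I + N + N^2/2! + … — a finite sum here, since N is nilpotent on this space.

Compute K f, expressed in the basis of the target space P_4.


g(x) = (5/3)x - 2/9

order-1 term: -5/9
the series for exp(-(1/3)D) f terminates at order 1
exp(-(1/3)D) f = (5/3)x - 2/9


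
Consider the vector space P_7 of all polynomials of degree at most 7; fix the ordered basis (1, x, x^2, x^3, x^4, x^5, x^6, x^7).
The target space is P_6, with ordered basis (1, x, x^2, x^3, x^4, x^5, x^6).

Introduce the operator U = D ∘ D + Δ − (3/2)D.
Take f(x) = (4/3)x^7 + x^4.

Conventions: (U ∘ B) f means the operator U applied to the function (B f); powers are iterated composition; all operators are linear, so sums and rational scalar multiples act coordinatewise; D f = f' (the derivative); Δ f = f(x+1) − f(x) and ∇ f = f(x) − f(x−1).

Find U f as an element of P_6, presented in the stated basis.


the image equals g(x) = -(14/3)x^6 + 84x^5 + (140/3)x^4 + (134/3)x^3 + 46x^2 + (40/3)x + 7/3

D f = (28/3)x^6 + 4x^3
D D f = 56x^5 + 12x^2
Δ f = (28/3)x^6 + 28x^5 + (140/3)x^4 + (152/3)x^3 + 34x^2 + (40/3)x + 7/3
D f = (28/3)x^6 + 4x^3
(-(3/2)D) f = -14x^6 - 6x^3
(D ∘ D + Δ − (3/2)D) f = -(14/3)x^6 + 84x^5 + (140/3)x^4 + (134/3)x^3 + 46x^2 + (40/3)x + 7/3


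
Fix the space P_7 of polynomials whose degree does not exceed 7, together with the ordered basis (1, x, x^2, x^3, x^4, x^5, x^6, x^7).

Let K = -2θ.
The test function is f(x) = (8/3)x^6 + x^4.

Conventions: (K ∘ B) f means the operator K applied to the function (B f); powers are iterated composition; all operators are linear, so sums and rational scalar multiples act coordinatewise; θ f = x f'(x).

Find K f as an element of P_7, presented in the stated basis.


θ f = 16x^6 + 4x^4
(-2θ) f = -32x^6 - 8x^4

the result is g(x) = -32x^6 - 8x^4


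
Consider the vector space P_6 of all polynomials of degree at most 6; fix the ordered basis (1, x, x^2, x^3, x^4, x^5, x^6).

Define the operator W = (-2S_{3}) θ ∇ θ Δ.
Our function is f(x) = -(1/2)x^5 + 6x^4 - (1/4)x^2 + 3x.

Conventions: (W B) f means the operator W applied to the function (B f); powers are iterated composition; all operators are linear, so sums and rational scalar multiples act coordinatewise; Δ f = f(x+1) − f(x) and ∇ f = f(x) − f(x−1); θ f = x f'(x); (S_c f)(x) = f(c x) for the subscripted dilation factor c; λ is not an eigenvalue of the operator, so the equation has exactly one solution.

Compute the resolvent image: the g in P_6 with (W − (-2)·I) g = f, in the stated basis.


g(x) = -(1/4)x^5 + 3x^4 - 1620x^3 + (16631/8)x^2 - 58449x

write g with unknown coordinates in the stated basis and equate coefficients in (W − (-2)·I) g = f
solving from the highest basis element down gives g = -(1/4)x^5 + 3x^4 - 1620x^3 + (16631/8)x^2 - 58449x
check: W g = 3240x^3 - 4158x^2 + 116901x
so W g − (-2)·g = -(1/2)x^5 + 6x^4 - (1/4)x^2 + 3x = f ✓


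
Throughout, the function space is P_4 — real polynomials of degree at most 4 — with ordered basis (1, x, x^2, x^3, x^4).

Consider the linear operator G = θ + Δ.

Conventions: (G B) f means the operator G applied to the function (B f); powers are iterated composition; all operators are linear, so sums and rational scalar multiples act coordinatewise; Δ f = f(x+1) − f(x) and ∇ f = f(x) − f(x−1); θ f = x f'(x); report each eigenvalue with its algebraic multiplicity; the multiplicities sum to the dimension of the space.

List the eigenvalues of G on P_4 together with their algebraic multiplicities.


image of 1: 0
image of x: x + 1
image of x^2: 2x^2 + 2x + 1
image of x^3: 3x^3 + 3x^2 + 3x + 1
image of x^4: 4x^4 + 4x^3 + 6x^2 + 4x + 1
the matrix is upper triangular; its diagonal is (0, 1, 2, 3, 4)
for a triangular matrix the eigenvalues are the diagonal entries, with algebraic multiplicity their repetition count

λ = 0 (multiplicity 1), λ = 1 (multiplicity 1), λ = 2 (multiplicity 1), λ = 3 (multiplicity 1), λ = 4 (multiplicity 1)


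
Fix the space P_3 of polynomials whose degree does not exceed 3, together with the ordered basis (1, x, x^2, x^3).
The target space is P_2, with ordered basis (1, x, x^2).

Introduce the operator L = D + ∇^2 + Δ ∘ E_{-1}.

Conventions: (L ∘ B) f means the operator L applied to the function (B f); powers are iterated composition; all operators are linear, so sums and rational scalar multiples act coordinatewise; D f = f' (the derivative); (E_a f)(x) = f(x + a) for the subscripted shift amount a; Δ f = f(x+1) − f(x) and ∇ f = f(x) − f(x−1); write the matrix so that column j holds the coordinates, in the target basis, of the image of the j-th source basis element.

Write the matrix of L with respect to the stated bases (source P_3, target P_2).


image of 1: 0
image of x: 2
image of x^2: 4x + 1
image of x^3: 6x^2 + 3x - 5
each image's coordinates form column j of the matrix

the matrix is [[0, 2, 1, -5]; [0, 0, 4, 3]; [0, 0, 0, 6]] (rows listed top to bottom)


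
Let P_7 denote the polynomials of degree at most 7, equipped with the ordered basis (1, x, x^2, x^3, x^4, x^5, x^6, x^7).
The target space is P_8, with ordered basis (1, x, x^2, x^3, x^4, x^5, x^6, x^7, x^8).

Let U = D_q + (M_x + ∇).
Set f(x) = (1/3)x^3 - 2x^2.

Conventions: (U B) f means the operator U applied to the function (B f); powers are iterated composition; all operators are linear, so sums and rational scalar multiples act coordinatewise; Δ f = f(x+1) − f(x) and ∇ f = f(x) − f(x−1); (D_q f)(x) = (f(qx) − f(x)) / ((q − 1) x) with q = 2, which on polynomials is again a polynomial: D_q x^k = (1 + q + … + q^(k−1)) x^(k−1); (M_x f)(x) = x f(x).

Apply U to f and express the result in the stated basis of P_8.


D_q f = (7/3)x^2 - 6x
M_x f = (1/3)x^4 - 2x^3
∇ f = x^2 - 5x + 7/3
(M_x + ∇) f = (1/3)x^4 - 2x^3 + x^2 - 5x + 7/3
(D_q + (M_x + ∇)) f = (1/3)x^4 - 2x^3 + (10/3)x^2 - 11x + 7/3

the image equals g(x) = (1/3)x^4 - 2x^3 + (10/3)x^2 - 11x + 7/3


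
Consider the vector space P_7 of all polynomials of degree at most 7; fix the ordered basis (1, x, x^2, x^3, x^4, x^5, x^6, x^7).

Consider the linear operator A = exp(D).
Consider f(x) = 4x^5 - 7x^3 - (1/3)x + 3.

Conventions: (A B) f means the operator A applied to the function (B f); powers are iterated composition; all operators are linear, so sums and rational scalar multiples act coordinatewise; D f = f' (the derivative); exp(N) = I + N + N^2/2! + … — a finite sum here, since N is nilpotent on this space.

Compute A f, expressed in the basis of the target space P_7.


order-1 term: 20x^4 - 21x^2 - 1/3
order-2 term: 40x^3 - 21x
order-3 term: 40x^2 - 7
order-4 term: 20x
order-5 term: 4
the series for exp(D) f terminates at order 5
exp(D) f = 4x^5 + 20x^4 + 33x^3 + 19x^2 - (4/3)x - 1/3

g(x) = 4x^5 + 20x^4 + 33x^3 + 19x^2 - (4/3)x - 1/3


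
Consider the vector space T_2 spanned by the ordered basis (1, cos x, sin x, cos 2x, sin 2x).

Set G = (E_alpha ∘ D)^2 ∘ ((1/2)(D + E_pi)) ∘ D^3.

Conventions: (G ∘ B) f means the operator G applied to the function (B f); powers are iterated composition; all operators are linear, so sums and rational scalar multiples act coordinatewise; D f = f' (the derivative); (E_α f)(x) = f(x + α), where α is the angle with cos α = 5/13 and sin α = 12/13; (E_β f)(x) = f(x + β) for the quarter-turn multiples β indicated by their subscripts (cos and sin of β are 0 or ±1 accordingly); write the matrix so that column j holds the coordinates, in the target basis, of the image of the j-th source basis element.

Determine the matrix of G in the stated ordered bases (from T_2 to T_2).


the matrix is [[0, 0, 0, 0, 0]; [0, 239/338, -1/338, 0, 0]; [0, 1/338, 239/338, 0, 0]; [0, 0, 0, 464608/28561, 910096/28561]; [0, 0, 0, -910096/28561, 464608/28561]] (rows listed top to bottom)

image of 1: 0
image of cos x: (239/338)cos x + (1/338)sin x
image of sin x: -(1/338)cos x + (239/338)sin x
image of cos 2x: (464608/28561)cos 2x - (910096/28561)sin 2x
image of sin 2x: (910096/28561)cos 2x + (464608/28561)sin 2x
each image's coordinates form column j of the matrix


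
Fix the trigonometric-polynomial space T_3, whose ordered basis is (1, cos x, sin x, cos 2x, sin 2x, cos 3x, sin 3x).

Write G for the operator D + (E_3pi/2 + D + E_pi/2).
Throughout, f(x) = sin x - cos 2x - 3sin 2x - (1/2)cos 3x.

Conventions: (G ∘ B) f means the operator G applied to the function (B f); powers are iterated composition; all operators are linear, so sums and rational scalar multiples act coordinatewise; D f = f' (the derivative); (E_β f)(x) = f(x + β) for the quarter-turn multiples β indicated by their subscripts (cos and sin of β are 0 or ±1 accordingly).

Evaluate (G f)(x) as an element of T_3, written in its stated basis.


D f = cos x - 6cos 2x + 2sin 2x + (3/2)sin 3x
E_3pi/2 f = -cos x + cos 2x + 3sin 2x + (1/2)sin 3x
D f = cos x - 6cos 2x + 2sin 2x + (3/2)sin 3x
E_pi/2 f = cos x + cos 2x + 3sin 2x - (1/2)sin 3x
(E_3pi/2 + D + E_pi/2) f = cos x - 4cos 2x + 8sin 2x + (3/2)sin 3x
(D + (E_3pi/2 + D + E_pi/2)) f = 2cos x - 10cos 2x + 10sin 2x + 3sin 3x

the image equals g(x) = 2cos x - 10cos 2x + 10sin 2x + 3sin 3x


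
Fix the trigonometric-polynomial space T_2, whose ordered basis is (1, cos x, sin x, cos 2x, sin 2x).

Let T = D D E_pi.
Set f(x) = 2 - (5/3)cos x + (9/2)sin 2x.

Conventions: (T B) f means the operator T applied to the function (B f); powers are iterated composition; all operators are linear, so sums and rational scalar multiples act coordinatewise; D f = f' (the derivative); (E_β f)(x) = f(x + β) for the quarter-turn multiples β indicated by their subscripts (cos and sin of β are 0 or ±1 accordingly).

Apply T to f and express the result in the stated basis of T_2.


the result is g(x) = -(5/3)cos x - 18sin 2x

E_pi f = 2 + (5/3)cos x + (9/2)sin 2x
D E_pi f = -(5/3)sin x + 9cos 2x
D (D E_pi) f = -(5/3)cos x - 18sin 2x


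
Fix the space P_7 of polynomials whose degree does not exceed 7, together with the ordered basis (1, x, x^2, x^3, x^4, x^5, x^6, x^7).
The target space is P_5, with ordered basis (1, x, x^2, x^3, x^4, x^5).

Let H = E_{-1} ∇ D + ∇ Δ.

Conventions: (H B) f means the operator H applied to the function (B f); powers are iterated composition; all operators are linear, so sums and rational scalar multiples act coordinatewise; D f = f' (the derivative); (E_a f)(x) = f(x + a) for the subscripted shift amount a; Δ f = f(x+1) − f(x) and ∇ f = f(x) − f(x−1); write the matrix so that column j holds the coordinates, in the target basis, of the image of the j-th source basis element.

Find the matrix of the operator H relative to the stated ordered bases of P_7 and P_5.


image of 1: 0
image of x: 0
image of x^2: 4
image of x^3: 12x - 9
image of x^4: 24x^2 - 36x + 30
image of x^5: 40x^3 - 90x^2 + 150x - 75
image of x^6: 60x^4 - 180x^3 + 450x^2 - 450x + 188
image of x^7: 84x^5 - 315x^4 + 1050x^3 - 1575x^2 + 1316x - 441
each image's coordinates form column j of the matrix

the matrix is [[0, 0, 4, -9, 30, -75, 188, -441]; [0, 0, 0, 12, -36, 150, -450, 1316]; [0, 0, 0, 0, 24, -90, 450, -1575]; [0, 0, 0, 0, 0, 40, -180, 1050]; [0, 0, 0, 0, 0, 0, 60, -315]; [0, 0, 0, 0, 0, 0, 0, 84]] (rows listed top to bottom)


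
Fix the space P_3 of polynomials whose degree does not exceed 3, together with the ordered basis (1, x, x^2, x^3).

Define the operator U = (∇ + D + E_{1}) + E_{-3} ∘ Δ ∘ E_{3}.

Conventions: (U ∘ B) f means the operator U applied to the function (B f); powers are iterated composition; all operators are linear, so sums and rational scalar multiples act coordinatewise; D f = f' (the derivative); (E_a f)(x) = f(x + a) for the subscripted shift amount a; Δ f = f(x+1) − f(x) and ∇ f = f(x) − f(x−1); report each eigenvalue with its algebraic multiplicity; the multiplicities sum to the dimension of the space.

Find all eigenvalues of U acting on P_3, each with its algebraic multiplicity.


λ = 1 (multiplicity 4)

image of 1: 1
image of x: x + 4
image of x^2: x^2 + 8x + 1
image of x^3: x^3 + 12x^2 + 3x + 3
the matrix is upper triangular; its diagonal is (1, 1, 1, 1)
for a triangular matrix the eigenvalues are the diagonal entries, with algebraic multiplicity their repetition count


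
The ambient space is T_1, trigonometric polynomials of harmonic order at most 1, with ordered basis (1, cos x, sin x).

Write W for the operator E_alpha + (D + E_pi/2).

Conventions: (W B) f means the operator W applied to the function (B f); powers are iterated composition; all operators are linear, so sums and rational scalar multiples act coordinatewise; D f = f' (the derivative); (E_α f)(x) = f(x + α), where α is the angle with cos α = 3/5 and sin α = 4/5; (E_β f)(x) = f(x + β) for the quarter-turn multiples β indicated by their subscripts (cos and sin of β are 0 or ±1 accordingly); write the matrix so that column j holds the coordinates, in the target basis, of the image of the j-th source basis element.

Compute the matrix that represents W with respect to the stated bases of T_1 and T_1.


image of 1: 2
image of cos x: (3/5)cos x - (14/5)sin x
image of sin x: (14/5)cos x + (3/5)sin x
each image's coordinates form column j of the matrix

the matrix is [[2, 0, 0]; [0, 3/5, 14/5]; [0, -14/5, 3/5]] (rows listed top to bottom)


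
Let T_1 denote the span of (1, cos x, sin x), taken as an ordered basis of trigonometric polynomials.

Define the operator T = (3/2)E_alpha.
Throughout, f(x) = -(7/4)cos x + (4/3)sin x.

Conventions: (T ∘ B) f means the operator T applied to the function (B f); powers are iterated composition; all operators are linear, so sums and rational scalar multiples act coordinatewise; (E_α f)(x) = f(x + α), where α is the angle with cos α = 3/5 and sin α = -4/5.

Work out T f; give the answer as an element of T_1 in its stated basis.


E_alpha f = -(127/60)cos x - (3/5)sin x
((3/2)E_alpha) f = -(127/40)cos x - (9/10)sin x

the image equals g(x) = -(127/40)cos x - (9/10)sin x
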